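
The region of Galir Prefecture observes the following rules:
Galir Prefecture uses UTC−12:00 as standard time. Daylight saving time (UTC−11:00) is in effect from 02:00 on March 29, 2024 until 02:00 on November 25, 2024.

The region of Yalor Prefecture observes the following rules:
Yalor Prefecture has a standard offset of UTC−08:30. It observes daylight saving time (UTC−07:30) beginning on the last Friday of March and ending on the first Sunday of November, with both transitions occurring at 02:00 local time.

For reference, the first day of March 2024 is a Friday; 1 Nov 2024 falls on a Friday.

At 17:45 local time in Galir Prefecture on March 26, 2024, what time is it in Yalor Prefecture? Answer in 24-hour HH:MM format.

March 26, 2024 is outside the daylight-saving period (29 March – 25 November), so Galir Prefecture is on standard time, UTC−12:00.
17:45 Galir Prefecture + 12h = 05:45 UTC (rolling into the next day, 27 March 2024).
1 March 2024 is a Friday, so Fridays fall on 1, 8, 15, 22, 29; the last is March 29.
1 November 2024 is a Friday, so the first Sunday is November 3.
At the standard offset (UTC−08:30), 05:45 UTC − 8h30m = 21:15 Yalor Prefecture standard time (rolling into the previous day, 26 March 2024).
Daylight saving runs 29 March – 3 November; the standard-time date in Yalor Prefecture, March 26, 2024, is outside that window, so Yalor Prefecture is on standard time at UTC−08:30.
05:45 UTC − 8h30m = 21:15 Yalor Prefecture (rolling into the previous day, 26 March 2024).

21:15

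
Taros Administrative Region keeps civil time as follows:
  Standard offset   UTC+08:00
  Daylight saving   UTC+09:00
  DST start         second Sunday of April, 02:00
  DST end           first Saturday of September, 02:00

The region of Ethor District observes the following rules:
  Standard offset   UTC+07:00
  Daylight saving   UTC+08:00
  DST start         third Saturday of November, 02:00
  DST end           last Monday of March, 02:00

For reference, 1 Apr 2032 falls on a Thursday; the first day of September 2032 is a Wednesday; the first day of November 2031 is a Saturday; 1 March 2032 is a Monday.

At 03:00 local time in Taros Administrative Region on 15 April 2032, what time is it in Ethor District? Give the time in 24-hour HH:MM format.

01:00

1 April 2032 is a Thursday, so the first Sunday is April 4 and the second is April 11.
1 September 2032 is a Wednesday, so the first Saturday is September 4.
Daylight saving runs 11 April – 4 September; 15 April 2032 is inside that window, so Taros Administrative Region is at UTC+09:00.
03:00 Taros Administrative Region − 9h = 18:00 UTC (rolling into the previous day, 14 April 2032).
1 November 2031 is a Saturday, so the first Saturday is November 1 and the third is November 15.
1 March 2032 is a Monday, so Mondays fall on 1, 8, 15, 22, 29; the last is March 29.
At the standard offset (UTC+07:00), 18:00 UTC + 7h = 01:00 Ethor District standard time (rolling into the next day, 15 April 2032).
The standard-time date in Ethor District, 15 April 2032, does not fall between 15 November 2031 and 29 March 2032, so daylight saving is not in effect and Ethor District is at UTC+07:00.
18:00 UTC + 7h = 01:00 Ethor District (rolling into the next day, 15 April 2032).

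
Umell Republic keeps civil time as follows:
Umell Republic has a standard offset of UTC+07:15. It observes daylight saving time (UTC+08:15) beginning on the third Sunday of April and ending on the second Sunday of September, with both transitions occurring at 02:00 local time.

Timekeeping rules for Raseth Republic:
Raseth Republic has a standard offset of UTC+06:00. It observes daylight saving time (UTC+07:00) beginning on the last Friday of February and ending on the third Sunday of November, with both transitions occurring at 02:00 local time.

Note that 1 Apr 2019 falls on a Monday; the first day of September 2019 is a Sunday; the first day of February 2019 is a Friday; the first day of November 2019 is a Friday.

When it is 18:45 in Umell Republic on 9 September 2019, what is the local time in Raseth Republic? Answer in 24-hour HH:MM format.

1 April 2019 is a Monday, so the first Sunday is April 7 and the third is April 21.
1 September 2019 is a Sunday, so the first Sunday is September 1 and the second is September 8.
Daylight saving runs 21 April – 8 September; 9 September 2019 is outside that window, so Umell Republic is on standard time at UTC+07:15.
18:45 Umell Republic − 7h15m = 11:30 UTC.
1 February 2019 is a Friday, so Fridays fall on 1, 8, 15, 22; the last is February 22.
1 November 2019 is a Friday, so the first Sunday is November 3 and the third is November 17.
At the standard offset (UTC+06:00), 11:30 UTC + 6h = 17:30 Raseth Republic standard time.
The standard-time date in Raseth Republic, 9 September 2019, lies within the daylight-saving period (22 February – 17 November), so Raseth Republic is on daylight time, UTC+07:00.
11:30 UTC + 7h = 18:30 Raseth Republic.

18:30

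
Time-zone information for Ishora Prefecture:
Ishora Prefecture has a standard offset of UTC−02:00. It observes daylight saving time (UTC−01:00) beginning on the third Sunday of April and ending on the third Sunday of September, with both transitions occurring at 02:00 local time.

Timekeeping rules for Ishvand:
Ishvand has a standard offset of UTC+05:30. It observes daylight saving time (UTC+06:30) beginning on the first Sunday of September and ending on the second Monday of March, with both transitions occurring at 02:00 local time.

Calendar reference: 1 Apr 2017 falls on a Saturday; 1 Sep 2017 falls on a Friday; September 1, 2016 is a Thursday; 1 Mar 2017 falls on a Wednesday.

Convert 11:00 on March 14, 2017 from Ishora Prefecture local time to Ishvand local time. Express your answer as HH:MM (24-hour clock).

1 April 2017 is a Saturday, so the first Sunday is April 2 and the third is April 16.
1 September 2017 is a Friday, so the first Sunday is September 3 and the third is September 17.
Daylight saving runs 16 April – 17 September; March 14, 2017 is outside that window, so Ishora Prefecture is on standard time at UTC−02:00.
11:00 Ishora Prefecture + 2h = 13:00 UTC.
1 September 2016 is a Thursday, so the first Sunday is September 4.
1 March 2017 is a Wednesday, so the first Monday is March 6 and the second is March 13.
At the standard offset (UTC+05:30), 13:00 UTC + 5h30m = 18:30 Ishvand standard time.
The standard-time date in Ishvand, March 14, 2017, is outside the daylight-saving period (4 September 2016 – 13 March 2017), so Ishvand is on standard time, UTC+05:30.
13:00 UTC + 5h30m = 18:30 Ishvand.

18:30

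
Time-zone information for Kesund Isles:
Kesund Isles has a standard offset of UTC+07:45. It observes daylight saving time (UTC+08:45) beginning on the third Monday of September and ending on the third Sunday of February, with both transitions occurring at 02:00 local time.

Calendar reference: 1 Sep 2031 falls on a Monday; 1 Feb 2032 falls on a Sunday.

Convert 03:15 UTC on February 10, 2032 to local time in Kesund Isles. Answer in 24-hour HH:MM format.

12:00

1 September 2031 is a Monday, so the first Monday is September 1 and the third is September 15.
1 February 2032 is a Sunday, so the first Sunday is February 1 and the third is February 15.
At the standard offset (UTC+07:45), 03:15 UTC + 7h45m = 11:00 Kesund Isles standard time.
The standard-time date in Kesund Isles, February 10, 2032, falls between 15 September 2031 and 15 February 2032, so daylight saving is in effect and Kesund Isles is at UTC+08:45.
03:15 UTC + 8h45m = 12:00 local.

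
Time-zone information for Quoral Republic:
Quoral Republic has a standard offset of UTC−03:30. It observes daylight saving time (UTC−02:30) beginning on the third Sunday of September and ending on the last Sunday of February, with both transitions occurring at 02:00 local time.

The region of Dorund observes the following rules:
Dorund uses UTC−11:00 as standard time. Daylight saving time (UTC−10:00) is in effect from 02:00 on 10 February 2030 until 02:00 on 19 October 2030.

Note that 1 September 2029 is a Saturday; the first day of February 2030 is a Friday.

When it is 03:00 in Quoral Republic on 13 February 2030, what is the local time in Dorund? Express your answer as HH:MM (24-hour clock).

1 September 2029 is a Saturday, so the first Sunday is September 2 and the third is September 16.
1 February 2030 is a Friday, so Sundays fall on 3, 10, 17, 24; the last is February 24.
13 February 2030 falls between 16 September 2029 and 24 February 2030, so daylight saving is in effect and Quoral Republic is at UTC−02:30.
03:00 Quoral Republic + 2h30m = 05:30 UTC.
At the standard offset (UTC−11:00), 05:30 UTC − 11h = 18:30 Dorund standard time (rolling into the previous day, 12 February 2030).
The standard-time date in Dorund, 12 February 2030, falls between 10 February and 19 October, so daylight saving is in effect and Dorund is at UTC−10:00.
05:30 UTC − 10h = 19:30 Dorund (rolling into the previous day, 12 February 2030).

19:30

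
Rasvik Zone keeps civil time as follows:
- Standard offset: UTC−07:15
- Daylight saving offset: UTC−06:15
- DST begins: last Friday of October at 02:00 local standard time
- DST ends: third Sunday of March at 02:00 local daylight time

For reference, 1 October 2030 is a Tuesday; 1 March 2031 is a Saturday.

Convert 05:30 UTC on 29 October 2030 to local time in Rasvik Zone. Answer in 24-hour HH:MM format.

23:15

1 October 2030 is a Tuesday, so Fridays fall on 4, 11, 18, 25; the last is October 25.
1 March 2031 is a Saturday, so the first Sunday is March 2 and the third is March 16.
At the standard offset (UTC−07:15), 05:30 UTC − 7h15m = 22:15 Rasvik Zone standard time (rolling into the previous day, 28 October 2030).
The standard-time date in Rasvik Zone, 28 October 2030, lies within the daylight-saving period (25 October 2030 – 16 March 2031), so Rasvik Zone is on daylight time, UTC−06:15.
05:30 UTC − 6h15m = 23:15 local (rolling into the previous day, 28 October 2030).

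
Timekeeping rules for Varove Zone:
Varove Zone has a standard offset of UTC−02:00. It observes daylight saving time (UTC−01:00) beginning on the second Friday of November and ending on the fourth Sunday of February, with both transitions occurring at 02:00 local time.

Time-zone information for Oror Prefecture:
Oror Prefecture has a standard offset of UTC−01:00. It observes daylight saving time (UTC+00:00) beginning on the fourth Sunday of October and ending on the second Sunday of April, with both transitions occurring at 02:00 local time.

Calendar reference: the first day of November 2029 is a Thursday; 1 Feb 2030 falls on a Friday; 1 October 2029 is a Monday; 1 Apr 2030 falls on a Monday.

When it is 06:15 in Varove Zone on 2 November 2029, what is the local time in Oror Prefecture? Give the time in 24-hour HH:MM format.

1 November 2029 is a Thursday, so the first Friday is November 2 and the second is November 9.
1 February 2030 is a Friday, so the first Sunday is February 3 and the fourth is February 24.
2 November 2029 is outside the daylight-saving period (9 November 2029 – 24 February 2030), so Varove Zone is on standard time, UTC−02:00.
06:15 Varove Zone + 2h = 08:15 UTC.
1 October 2029 is a Monday, so the first Sunday is October 7 and the fourth is October 28.
1 April 2030 is a Monday, so the first Sunday is April 7 and the second is April 14.
At the standard offset (UTC−01:00), 08:15 UTC − 1h = 07:15 Oror Prefecture standard time.
The standard-time date in Oror Prefecture, 2 November 2029, lies within the daylight-saving period (28 October 2029 – 14 April 2030), so Oror Prefecture is on daylight time, UTC+00:00.
08:15 UTC + 0h = 08:15 Oror Prefecture.

08:15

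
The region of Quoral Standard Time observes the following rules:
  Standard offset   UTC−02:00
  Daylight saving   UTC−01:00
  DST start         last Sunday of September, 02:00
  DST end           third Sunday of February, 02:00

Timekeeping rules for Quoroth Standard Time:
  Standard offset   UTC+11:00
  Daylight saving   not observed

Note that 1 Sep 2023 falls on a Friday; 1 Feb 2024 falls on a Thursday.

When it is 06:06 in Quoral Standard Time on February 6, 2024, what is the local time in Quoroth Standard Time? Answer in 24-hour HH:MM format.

1 September 2023 is a Friday, so Sundays fall on 3, 10, 17, 24; the last is September 24.
1 February 2024 is a Thursday, so the first Sunday is February 4 and the third is February 18.
February 6, 2024 lies within the daylight-saving period (24 September 2023 – 18 February 2024), so Quoral Standard Time is on daylight time, UTC−01:00.
06:06 Quoral Standard Time + 1h = 07:06 UTC.
Quoroth Standard Time stays on UTC+11:00 all year.
07:06 UTC + 11h = 18:06 Quoroth Standard Time.

18:06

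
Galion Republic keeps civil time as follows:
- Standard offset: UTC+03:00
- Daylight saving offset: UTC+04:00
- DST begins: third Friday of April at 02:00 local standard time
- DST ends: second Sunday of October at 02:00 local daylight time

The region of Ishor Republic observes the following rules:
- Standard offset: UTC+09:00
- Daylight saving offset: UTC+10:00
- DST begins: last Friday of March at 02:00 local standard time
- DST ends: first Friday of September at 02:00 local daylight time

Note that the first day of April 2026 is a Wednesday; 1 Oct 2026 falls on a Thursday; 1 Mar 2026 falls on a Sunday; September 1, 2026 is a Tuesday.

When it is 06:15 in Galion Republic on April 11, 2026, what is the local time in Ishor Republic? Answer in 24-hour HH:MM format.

1 April 2026 is a Wednesday, so the first Friday is April 3 and the third is April 17.
1 October 2026 is a Thursday, so the first Sunday is October 4 and the second is October 11.
Daylight saving runs 17 April – 11 October; April 11, 2026 is outside that window, so Galion Republic is on standard time at UTC+03:00.
06:15 Galion Republic − 3h = 03:15 UTC.
1 March 2026 is a Sunday, so Fridays fall on 6, 13, 20, 27; the last is March 27.
1 September 2026 is a Tuesday, so the first Friday is September 4.
At the standard offset (UTC+09:00), 03:15 UTC + 9h = 12:15 Ishor Republic standard time.
The standard-time date in Ishor Republic, April 11, 2026, lies within the daylight-saving period (27 March – 4 September), so Ishor Republic is on daylight time, UTC+10:00.
03:15 UTC + 10h = 13:15 Ishor Republic.

13:15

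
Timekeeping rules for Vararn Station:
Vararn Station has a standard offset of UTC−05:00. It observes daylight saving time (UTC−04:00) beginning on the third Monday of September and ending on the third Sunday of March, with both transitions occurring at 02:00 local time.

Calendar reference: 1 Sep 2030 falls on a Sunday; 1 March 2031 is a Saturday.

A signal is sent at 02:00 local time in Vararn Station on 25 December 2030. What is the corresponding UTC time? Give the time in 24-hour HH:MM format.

06:00

1 September 2030 is a Sunday, so the first Monday is September 2 and the third is September 16.
1 March 2031 is a Saturday, so the first Sunday is March 2 and the third is March 16.
Daylight saving runs 16 September 2030 – 16 March 2031; 25 December 2030 is inside that window, so Vararn Station is at UTC−04:00.
02:00 local + 4h = 06:00 UTC.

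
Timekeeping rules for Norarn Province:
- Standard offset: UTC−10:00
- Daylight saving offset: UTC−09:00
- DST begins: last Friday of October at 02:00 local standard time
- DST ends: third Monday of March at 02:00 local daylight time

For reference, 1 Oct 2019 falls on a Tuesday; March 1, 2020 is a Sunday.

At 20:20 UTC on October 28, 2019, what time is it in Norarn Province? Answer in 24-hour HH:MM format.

1 October 2019 is a Tuesday, so Fridays fall on 4, 11, 18, 25; the last is October 25.
1 March 2020 is a Sunday, so the first Monday is March 2 and the third is March 16.
At the standard offset (UTC−10:00), 20:20 UTC − 10h = 10:20 Norarn Province standard time.
The standard-time date in Norarn Province, October 28, 2019, falls between 25 October 2019 and 16 March 2020, so daylight saving is in effect and Norarn Province is at UTC−09:00.
20:20 UTC − 9h = 11:20 local.

11:20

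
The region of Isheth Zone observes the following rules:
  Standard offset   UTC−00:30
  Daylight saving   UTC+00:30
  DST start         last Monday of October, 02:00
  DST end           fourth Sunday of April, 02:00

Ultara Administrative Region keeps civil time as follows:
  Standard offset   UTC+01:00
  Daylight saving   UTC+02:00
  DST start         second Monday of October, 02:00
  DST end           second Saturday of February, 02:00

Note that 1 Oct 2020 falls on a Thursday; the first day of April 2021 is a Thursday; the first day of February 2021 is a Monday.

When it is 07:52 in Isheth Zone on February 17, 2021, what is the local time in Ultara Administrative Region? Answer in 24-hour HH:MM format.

1 October 2020 is a Thursday, so Mondays fall on 5, 12, 19, 26; the last is October 26.
1 April 2021 is a Thursday, so the first Sunday is April 4 and the fourth is April 25.
Daylight saving runs 26 October 2020 – 25 April 2021; February 17, 2021 is inside that window, so Isheth Zone is at UTC+00:30.
07:52 Isheth Zone − 0h30m = 07:22 UTC.
1 October 2020 is a Thursday, so the first Monday is October 5 and the second is October 12.
1 February 2021 is a Monday, so the first Saturday is February 6 and the second is February 13.
At the standard offset (UTC+01:00), 07:22 UTC + 1h = 08:22 Ultara Administrative Region standard time.
Daylight saving runs 12 October 2020 – 13 February 2021; the standard-time date in Ultara Administrative Region, February 17, 2021, is outside that window, so Ultara Administrative Region is on standard time at UTC+01:00.
07:22 UTC + 1h = 08:22 Ultara Administrative Region.

08:22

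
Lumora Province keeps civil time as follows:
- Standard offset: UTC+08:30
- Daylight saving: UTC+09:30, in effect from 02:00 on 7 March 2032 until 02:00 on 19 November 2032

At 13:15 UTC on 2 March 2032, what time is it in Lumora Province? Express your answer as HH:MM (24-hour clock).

At the standard offset (UTC+08:30), 13:15 UTC + 8h30m = 21:45 Lumora Province standard time.
Daylight saving runs 7 March – 19 November; the standard-time date in Lumora Province, 2 March 2032, is outside that window, so Lumora Province is on standard time at UTC+08:30.
13:15 UTC + 8h30m = 21:45 local.

21:45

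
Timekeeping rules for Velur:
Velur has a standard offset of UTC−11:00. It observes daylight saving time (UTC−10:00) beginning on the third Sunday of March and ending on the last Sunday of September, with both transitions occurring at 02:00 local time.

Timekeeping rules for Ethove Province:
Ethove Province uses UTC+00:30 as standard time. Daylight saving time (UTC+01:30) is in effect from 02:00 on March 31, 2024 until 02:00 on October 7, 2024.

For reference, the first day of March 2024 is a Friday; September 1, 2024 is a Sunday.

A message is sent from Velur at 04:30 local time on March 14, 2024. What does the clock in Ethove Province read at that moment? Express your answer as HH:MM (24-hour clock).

1 March 2024 is a Friday, so the first Sunday is March 3 and the third is March 17.
1 September 2024 is a Sunday, so Sundays fall on 1, 8, 15, 22, 29; the last is September 29.
March 14, 2024 is outside the daylight-saving period (17 March – 29 September), so Velur is on standard time, UTC−11:00.
04:30 Velur + 11h = 15:30 UTC.
At the standard offset (UTC+00:30), 15:30 UTC + 0h30m = 16:00 Ethove Province standard time.
The standard-time date in Ethove Province, March 14, 2024, is outside the daylight-saving period (31 March – 7 October), so Ethove Province is on standard time, UTC+00:30.
15:30 UTC + 0h30m = 16:00 Ethove Province.

16:00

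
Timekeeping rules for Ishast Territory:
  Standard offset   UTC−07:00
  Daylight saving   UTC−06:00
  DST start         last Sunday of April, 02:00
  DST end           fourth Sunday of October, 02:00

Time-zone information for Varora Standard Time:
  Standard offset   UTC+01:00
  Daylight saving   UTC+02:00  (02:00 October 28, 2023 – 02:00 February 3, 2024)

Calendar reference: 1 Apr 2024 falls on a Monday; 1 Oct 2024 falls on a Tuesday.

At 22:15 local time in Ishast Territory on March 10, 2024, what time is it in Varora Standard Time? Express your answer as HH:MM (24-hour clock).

1 April 2024 is a Monday, so Sundays fall on 7, 14, 21, 28; the last is April 28.
1 October 2024 is a Tuesday, so the first Sunday is October 6 and the fourth is October 27.
March 10, 2024 does not fall between 28 April and 27 October, so daylight saving is not in effect and Ishast Territory is at UTC−07:00.
22:15 Ishast Territory + 7h = 05:15 UTC (rolling into the next day, 11 March 2024).
At the standard offset (UTC+01:00), 05:15 UTC + 1h = 06:15 Varora Standard Time standard time.
Daylight saving runs 28 October 2023 – 3 February 2024; the standard-time date in Varora Standard Time, March 11, 2024, is outside that window, so Varora Standard Time is on standard time at UTC+01:00.
05:15 UTC + 1h = 06:15 Varora Standard Time.

06:15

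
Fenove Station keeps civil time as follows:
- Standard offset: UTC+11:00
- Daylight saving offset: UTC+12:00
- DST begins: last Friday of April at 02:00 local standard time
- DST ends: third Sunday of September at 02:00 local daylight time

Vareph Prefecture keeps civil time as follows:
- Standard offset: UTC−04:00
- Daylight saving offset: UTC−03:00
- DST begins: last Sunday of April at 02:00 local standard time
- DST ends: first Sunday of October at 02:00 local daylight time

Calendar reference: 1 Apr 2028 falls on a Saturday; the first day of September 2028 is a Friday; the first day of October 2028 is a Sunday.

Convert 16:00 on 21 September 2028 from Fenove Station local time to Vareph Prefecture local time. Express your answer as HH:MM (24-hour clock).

02:00

1 April 2028 is a Saturday, so Fridays fall on 7, 14, 21, 28; the last is April 28.
1 September 2028 is a Friday, so the first Sunday is September 3 and the third is September 17.
Daylight saving runs 28 April – 17 September; 21 September 2028 is outside that window, so Fenove Station is on standard time at UTC+11:00.
16:00 Fenove Station − 11h = 05:00 UTC.
1 April 2028 is a Saturday, so Sundays fall on 2, 9, 16, 23, 30; the last is April 30.
1 October 2028 is a Sunday, so the first Sunday is October 1.
At the standard offset (UTC−04:00), 05:00 UTC − 4h = 01:00 Vareph Prefecture standard time.
The standard-time date in Vareph Prefecture, 21 September 2028, lies within the daylight-saving period (30 April – 1 October), so Vareph Prefecture is on daylight time, UTC−03:00.
05:00 UTC − 3h = 02:00 Vareph Prefecture.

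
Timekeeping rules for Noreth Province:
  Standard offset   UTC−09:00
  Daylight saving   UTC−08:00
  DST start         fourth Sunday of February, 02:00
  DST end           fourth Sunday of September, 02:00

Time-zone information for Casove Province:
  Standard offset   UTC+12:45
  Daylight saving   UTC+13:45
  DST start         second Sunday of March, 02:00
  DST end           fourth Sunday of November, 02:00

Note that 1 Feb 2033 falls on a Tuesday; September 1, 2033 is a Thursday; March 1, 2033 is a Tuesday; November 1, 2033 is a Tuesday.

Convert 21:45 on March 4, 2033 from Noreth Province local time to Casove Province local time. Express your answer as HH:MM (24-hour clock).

18:30

1 February 2033 is a Tuesday, so the first Sunday is February 6 and the fourth is February 27.
1 September 2033 is a Thursday, so the first Sunday is September 4 and the fourth is September 25.
March 4, 2033 lies within the daylight-saving period (27 February – 25 September), so Noreth Province is on daylight time, UTC−08:00.
21:45 Noreth Province + 8h = 05:45 UTC (rolling into the next day, 5 March 2033).
1 March 2033 is a Tuesday, so the first Sunday is March 6 and the second is March 13.
1 November 2033 is a Tuesday, so the first Sunday is November 6 and the fourth is November 27.
At the standard offset (UTC+12:45), 05:45 UTC + 12h45m = 18:30 Casove Province standard time.
The standard-time date in Casove Province, March 5, 2033, is outside the daylight-saving period (13 March – 27 November), so Casove Province is on standard time, UTC+12:45.
05:45 UTC + 12h45m = 18:30 Casove Province.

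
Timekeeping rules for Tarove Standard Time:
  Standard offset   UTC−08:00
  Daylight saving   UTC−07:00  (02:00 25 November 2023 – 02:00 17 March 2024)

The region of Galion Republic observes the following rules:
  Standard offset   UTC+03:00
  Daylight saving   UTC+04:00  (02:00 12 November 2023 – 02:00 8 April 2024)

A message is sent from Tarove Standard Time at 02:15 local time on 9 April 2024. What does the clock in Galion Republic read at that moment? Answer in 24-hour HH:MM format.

13:15

Daylight saving runs 25 November 2023 – 17 March 2024; 9 April 2024 is outside that window, so Tarove Standard Time is on standard time at UTC−08:00.
02:15 Tarove Standard Time + 8h = 10:15 UTC.
At the standard offset (UTC+03:00), 10:15 UTC + 3h = 13:15 Galion Republic standard time.
The standard-time date in Galion Republic, 9 April 2024, is outside the daylight-saving period (12 November 2023 – 8 April 2024), so Galion Republic is on standard time, UTC+03:00.
10:15 UTC + 3h = 13:15 Galion Republic.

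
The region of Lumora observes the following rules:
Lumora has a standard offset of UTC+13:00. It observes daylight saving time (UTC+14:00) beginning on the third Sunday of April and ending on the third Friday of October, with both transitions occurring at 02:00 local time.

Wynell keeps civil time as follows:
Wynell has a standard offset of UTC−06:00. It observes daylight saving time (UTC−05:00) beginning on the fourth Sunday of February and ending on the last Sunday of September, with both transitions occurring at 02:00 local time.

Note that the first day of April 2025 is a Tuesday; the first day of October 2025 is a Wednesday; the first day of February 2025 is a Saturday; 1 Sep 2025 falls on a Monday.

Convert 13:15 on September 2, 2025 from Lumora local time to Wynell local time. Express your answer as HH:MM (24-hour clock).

1 April 2025 is a Tuesday, so the first Sunday is April 6 and the third is April 20.
1 October 2025 is a Wednesday, so the first Friday is October 3 and the third is October 17.
Daylight saving runs 20 April – 17 October; September 2, 2025 is inside that window, so Lumora is at UTC+14:00.
13:15 Lumora − 14h = 23:15 UTC (rolling into the previous day, 1 September 2025).
1 February 2025 is a Saturday, so the first Sunday is February 2 and the fourth is February 23.
1 September 2025 is a Monday, so Sundays fall on 7, 14, 21, 28; the last is September 28.
At the standard offset (UTC−06:00), 23:15 UTC − 6h = 17:15 Wynell standard time.
The standard-time date in Wynell, September 1, 2025, falls between 23 February and 28 September, so daylight saving is in effect and Wynell is at UTC−05:00.
23:15 UTC − 5h = 18:15 Wynell.

18:15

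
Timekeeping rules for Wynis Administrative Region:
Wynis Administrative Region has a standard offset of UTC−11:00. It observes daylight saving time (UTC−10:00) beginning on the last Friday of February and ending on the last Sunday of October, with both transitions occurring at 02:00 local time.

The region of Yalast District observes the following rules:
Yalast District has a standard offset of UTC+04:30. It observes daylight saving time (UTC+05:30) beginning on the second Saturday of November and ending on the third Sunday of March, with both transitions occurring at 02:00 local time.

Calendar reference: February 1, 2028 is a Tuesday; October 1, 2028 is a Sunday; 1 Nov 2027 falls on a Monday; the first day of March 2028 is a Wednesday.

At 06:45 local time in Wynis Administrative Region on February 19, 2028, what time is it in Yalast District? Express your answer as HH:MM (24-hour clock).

23:15

1 February 2028 is a Tuesday, so Fridays fall on 4, 11, 18, 25; the last is February 25.
1 October 2028 is a Sunday, so Sundays fall on 1, 8, 15, 22, 29; the last is October 29.
Daylight saving runs 25 February – 29 October; February 19, 2028 is outside that window, so Wynis Administrative Region is on standard time at UTC−11:00.
06:45 Wynis Administrative Region + 11h = 17:45 UTC.
1 November 2027 is a Monday, so the first Saturday is November 6 and the second is November 13.
1 March 2028 is a Wednesday, so the first Sunday is March 5 and the third is March 19.
At the standard offset (UTC+04:30), 17:45 UTC + 4h30m = 22:15 Yalast District standard time.
Daylight saving runs 13 November 2027 – 19 March 2028; the standard-time date in Yalast District, February 19, 2028, is inside that window, so Yalast District is at UTC+05:30.
17:45 UTC + 5h30m = 23:15 Yalast District.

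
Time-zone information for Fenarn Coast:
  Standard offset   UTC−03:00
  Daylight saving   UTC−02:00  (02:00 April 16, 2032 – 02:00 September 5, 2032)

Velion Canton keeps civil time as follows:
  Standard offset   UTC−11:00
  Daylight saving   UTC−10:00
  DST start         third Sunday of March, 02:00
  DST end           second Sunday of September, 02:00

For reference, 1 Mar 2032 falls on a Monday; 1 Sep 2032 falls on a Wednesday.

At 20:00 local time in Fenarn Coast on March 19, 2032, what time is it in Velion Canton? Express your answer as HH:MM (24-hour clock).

March 19, 2032 does not fall between 16 April and 5 September, so daylight saving is not in effect and Fenarn Coast is at UTC−03:00.
20:00 Fenarn Coast + 3h = 23:00 UTC.
1 March 2032 is a Monday, so the first Sunday is March 7 and the third is March 21.
1 September 2032 is a Wednesday, so the first Sunday is September 5 and the second is September 12.
At the standard offset (UTC−11:00), 23:00 UTC − 11h = 12:00 Velion Canton standard time.
The standard-time date in Velion Canton, March 19, 2032, does not fall between 21 March and 12 September, so daylight saving is not in effect and Velion Canton is at UTC−11:00.
23:00 UTC − 11h = 12:00 Velion Canton.

12:00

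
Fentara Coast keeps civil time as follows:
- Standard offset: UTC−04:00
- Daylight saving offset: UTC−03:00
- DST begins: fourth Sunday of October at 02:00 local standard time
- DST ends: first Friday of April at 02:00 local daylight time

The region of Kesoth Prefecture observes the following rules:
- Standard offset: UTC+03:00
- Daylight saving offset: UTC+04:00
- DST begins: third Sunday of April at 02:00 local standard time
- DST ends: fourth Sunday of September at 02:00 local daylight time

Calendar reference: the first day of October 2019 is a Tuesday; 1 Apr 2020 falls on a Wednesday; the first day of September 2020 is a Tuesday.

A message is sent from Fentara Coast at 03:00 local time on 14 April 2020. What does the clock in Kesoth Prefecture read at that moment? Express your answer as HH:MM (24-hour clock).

10:00

1 October 2019 is a Tuesday, so the first Sunday is October 6 and the fourth is October 27.
1 April 2020 is a Wednesday, so the first Friday is April 3.
Daylight saving runs 27 October 2019 – 3 April 2020; 14 April 2020 is outside that window, so Fentara Coast is on standard time at UTC−04:00.
03:00 Fentara Coast + 4h = 07:00 UTC.
1 April 2020 is a Wednesday, so the first Sunday is April 5 and the third is April 19.
1 September 2020 is a Tuesday, so the first Sunday is September 6 and the fourth is September 27.
At the standard offset (UTC+03:00), 07:00 UTC + 3h = 10:00 Kesoth Prefecture standard time.
The standard-time date in Kesoth Prefecture, 14 April 2020, does not fall between 19 April and 27 September, so daylight saving is not in effect and Kesoth Prefecture is at UTC+03:00.
07:00 UTC + 3h = 10:00 Kesoth Prefecture.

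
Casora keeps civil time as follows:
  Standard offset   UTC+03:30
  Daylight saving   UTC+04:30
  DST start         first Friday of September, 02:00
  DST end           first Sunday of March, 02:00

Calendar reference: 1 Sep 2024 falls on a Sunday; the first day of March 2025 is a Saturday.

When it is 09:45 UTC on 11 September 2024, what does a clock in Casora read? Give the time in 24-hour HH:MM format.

14:15

1 September 2024 is a Sunday, so the first Friday is September 6.
1 March 2025 is a Saturday, so the first Sunday is March 2.
At the standard offset (UTC+03:30), 09:45 UTC + 3h30m = 13:15 Casora standard time.
The standard-time date in Casora, 11 September 2024, falls between 6 September 2024 and 2 March 2025, so daylight saving is in effect and Casora is at UTC+04:30.
09:45 UTC + 4h30m = 14:15 local.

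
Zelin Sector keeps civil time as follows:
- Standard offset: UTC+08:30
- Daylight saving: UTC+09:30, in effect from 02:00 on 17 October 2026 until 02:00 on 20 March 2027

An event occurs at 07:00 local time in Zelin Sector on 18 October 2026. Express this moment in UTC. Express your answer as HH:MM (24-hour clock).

21:30

18 October 2026 falls between 17 October 2026 and 20 March 2027, so daylight saving is in effect and Zelin Sector is at UTC+09:30.
07:00 local − 9h30m = 21:30 UTC (rolling into the previous day, 17 October 2026).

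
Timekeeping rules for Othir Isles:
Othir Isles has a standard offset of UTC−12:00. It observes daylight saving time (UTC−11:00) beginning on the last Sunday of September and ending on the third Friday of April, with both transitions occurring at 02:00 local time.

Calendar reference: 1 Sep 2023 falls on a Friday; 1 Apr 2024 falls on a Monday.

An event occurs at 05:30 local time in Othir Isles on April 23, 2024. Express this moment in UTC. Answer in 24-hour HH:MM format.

1 September 2023 is a Friday, so Sundays fall on 3, 10, 17, 24; the last is September 24.
1 April 2024 is a Monday, so the first Friday is April 5 and the third is April 19.
Daylight saving runs 24 September 2023 – 19 April 2024; April 23, 2024 is outside that window, so Othir Isles is on standard time at UTC−12:00.
05:30 local + 12h = 17:30 UTC.

17:30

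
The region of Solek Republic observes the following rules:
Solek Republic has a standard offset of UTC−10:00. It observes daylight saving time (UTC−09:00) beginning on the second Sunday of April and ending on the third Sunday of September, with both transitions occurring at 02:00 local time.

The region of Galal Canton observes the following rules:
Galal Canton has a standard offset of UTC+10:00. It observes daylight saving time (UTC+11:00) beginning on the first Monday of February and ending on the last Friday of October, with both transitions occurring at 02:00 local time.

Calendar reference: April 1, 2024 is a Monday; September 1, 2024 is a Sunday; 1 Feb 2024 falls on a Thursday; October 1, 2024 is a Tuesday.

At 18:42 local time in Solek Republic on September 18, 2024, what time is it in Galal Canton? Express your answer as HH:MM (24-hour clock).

15:42

1 April 2024 is a Monday, so the first Sunday is April 7 and the second is April 14.
1 September 2024 is a Sunday, so the first Sunday is September 1 and the third is September 15.
September 18, 2024 is outside the daylight-saving period (14 April – 15 September), so Solek Republic is on standard time, UTC−10:00.
18:42 Solek Republic + 10h = 04:42 UTC (rolling into the next day, 19 September 2024).
1 February 2024 is a Thursday, so the first Monday is February 5.
1 October 2024 is a Tuesday, so Fridays fall on 4, 11, 18, 25; the last is October 25.
At the standard offset (UTC+10:00), 04:42 UTC + 10h = 14:42 Galal Canton standard time.
The standard-time date in Galal Canton, September 19, 2024, falls between 5 February and 25 October, so daylight saving is in effect and Galal Canton is at UTC+11:00.
04:42 UTC + 11h = 15:42 Galal Canton.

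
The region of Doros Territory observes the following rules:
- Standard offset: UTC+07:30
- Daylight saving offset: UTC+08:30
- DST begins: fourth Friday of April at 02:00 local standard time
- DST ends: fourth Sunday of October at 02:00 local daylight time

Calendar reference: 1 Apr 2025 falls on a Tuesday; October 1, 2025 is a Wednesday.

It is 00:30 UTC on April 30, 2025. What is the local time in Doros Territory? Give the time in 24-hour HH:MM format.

1 April 2025 is a Tuesday, so the first Friday is April 4 and the fourth is April 25.
1 October 2025 is a Wednesday, so the first Sunday is October 5 and the fourth is October 26.
At the standard offset (UTC+07:30), 00:30 UTC + 7h30m = 08:00 Doros Territory standard time.
The standard-time date in Doros Territory, April 30, 2025, lies within the daylight-saving period (25 April – 26 October), so Doros Territory is on daylight time, UTC+08:30.
00:30 UTC + 8h30m = 09:00 local.

09:00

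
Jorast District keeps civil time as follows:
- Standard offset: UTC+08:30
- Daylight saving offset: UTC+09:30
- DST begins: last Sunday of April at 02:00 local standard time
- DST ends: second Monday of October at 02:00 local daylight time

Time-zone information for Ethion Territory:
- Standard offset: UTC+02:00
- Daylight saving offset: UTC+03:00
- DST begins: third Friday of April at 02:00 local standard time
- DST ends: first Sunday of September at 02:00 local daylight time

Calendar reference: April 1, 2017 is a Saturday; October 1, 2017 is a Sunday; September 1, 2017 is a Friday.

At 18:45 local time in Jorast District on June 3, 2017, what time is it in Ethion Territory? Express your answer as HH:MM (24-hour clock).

12:15

1 April 2017 is a Saturday, so Sundays fall on 2, 9, 16, 23, 30; the last is April 30.
1 October 2017 is a Sunday, so the first Monday is October 2 and the second is October 9.
Daylight saving runs 30 April – 9 October; June 3, 2017 is inside that window, so Jorast District is at UTC+09:30.
18:45 Jorast District − 9h30m = 09:15 UTC.
1 April 2017 is a Saturday, so the first Friday is April 7 and the third is April 21.
1 September 2017 is a Friday, so the first Sunday is September 3.
At the standard offset (UTC+02:00), 09:15 UTC + 2h = 11:15 Ethion Territory standard time.
The standard-time date in Ethion Territory, June 3, 2017, lies within the daylight-saving period (21 April – 3 September), so Ethion Territory is on daylight time, UTC+03:00.
09:15 UTC + 3h = 12:15 Ethion Territory.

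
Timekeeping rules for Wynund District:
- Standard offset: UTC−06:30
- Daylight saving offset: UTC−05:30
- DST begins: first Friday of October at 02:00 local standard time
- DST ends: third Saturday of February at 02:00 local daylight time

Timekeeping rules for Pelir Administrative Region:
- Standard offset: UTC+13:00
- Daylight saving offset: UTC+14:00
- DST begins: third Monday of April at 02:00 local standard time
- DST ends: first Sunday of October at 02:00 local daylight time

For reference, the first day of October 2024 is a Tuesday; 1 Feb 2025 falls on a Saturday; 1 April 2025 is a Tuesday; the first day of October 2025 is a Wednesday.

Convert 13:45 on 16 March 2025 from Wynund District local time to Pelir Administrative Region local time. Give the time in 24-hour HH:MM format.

09:15

1 October 2024 is a Tuesday, so the first Friday is October 4.
1 February 2025 is a Saturday, so the first Saturday is February 1 and the third is February 15.
Daylight saving runs 4 October 2024 – 15 February 2025; 16 March 2025 is outside that window, so Wynund District is on standard time at UTC−06:30.
13:45 Wynund District + 6h30m = 20:15 UTC.
1 April 2025 is a Tuesday, so the first Monday is April 7 and the third is April 21.
1 October 2025 is a Wednesday, so the first Sunday is October 5.
At the standard offset (UTC+13:00), 20:15 UTC + 13h = 09:15 Pelir Administrative Region standard time (rolling into the next day, 17 March 2025).
The standard-time date in Pelir Administrative Region, 17 March 2025, is outside the daylight-saving period (21 April – 5 October), so Pelir Administrative Region is on standard time, UTC+13:00.
20:15 UTC + 13h = 09:15 Pelir Administrative Region (rolling into the next day, 17 March 2025).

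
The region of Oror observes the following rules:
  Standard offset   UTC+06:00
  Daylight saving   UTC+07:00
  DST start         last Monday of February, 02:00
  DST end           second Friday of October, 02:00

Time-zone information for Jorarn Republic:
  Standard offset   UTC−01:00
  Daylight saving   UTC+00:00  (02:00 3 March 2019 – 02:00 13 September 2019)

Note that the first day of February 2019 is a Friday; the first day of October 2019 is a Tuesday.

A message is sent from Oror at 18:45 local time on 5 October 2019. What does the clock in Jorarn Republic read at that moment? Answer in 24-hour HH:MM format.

1 February 2019 is a Friday, so Mondays fall on 4, 11, 18, 25; the last is February 25.
1 October 2019 is a Tuesday, so the first Friday is October 4 and the second is October 11.
5 October 2019 falls between 25 February and 11 October, so daylight saving is in effect and Oror is at UTC+07:00.
18:45 Oror − 7h = 11:45 UTC.
At the standard offset (UTC−01:00), 11:45 UTC − 1h = 10:45 Jorarn Republic standard time.
The standard-time date in Jorarn Republic, 5 October 2019, does not fall between 3 March and 13 September, so daylight saving is not in effect and Jorarn Republic is at UTC−01:00.
11:45 UTC − 1h = 10:45 Jorarn Republic.

10:45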